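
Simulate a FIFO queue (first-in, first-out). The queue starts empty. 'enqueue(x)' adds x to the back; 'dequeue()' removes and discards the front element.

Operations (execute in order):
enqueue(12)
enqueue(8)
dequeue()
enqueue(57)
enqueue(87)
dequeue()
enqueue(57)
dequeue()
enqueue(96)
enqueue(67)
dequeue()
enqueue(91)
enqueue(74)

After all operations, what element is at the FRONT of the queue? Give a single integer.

Answer: 57

Derivation:
enqueue(12): queue = [12]
enqueue(8): queue = [12, 8]
dequeue(): queue = [8]
enqueue(57): queue = [8, 57]
enqueue(87): queue = [8, 57, 87]
dequeue(): queue = [57, 87]
enqueue(57): queue = [57, 87, 57]
dequeue(): queue = [87, 57]
enqueue(96): queue = [87, 57, 96]
enqueue(67): queue = [87, 57, 96, 67]
dequeue(): queue = [57, 96, 67]
enqueue(91): queue = [57, 96, 67, 91]
enqueue(74): queue = [57, 96, 67, 91, 74]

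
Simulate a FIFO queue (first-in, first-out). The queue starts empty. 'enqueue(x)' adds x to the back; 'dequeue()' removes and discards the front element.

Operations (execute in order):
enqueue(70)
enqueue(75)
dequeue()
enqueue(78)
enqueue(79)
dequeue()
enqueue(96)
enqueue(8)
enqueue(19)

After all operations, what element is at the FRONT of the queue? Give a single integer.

Answer: 78

Derivation:
enqueue(70): queue = [70]
enqueue(75): queue = [70, 75]
dequeue(): queue = [75]
enqueue(78): queue = [75, 78]
enqueue(79): queue = [75, 78, 79]
dequeue(): queue = [78, 79]
enqueue(96): queue = [78, 79, 96]
enqueue(8): queue = [78, 79, 96, 8]
enqueue(19): queue = [78, 79, 96, 8, 19]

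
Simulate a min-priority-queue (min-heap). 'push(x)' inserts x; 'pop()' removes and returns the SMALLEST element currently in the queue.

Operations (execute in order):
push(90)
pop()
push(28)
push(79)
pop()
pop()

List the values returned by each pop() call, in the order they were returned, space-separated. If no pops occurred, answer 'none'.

Answer: 90 28 79

Derivation:
push(90): heap contents = [90]
pop() → 90: heap contents = []
push(28): heap contents = [28]
push(79): heap contents = [28, 79]
pop() → 28: heap contents = [79]
pop() → 79: heap contents = []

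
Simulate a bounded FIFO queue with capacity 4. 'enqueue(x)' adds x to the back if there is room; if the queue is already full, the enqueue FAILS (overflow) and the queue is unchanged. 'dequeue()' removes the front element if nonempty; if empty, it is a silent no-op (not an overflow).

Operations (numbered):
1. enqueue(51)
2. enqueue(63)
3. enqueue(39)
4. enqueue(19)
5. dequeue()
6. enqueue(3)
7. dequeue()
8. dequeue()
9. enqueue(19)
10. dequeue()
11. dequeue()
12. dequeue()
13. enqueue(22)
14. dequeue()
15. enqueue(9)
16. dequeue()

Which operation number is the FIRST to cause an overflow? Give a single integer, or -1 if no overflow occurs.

1. enqueue(51): size=1
2. enqueue(63): size=2
3. enqueue(39): size=3
4. enqueue(19): size=4
5. dequeue(): size=3
6. enqueue(3): size=4
7. dequeue(): size=3
8. dequeue(): size=2
9. enqueue(19): size=3
10. dequeue(): size=2
11. dequeue(): size=1
12. dequeue(): size=0
13. enqueue(22): size=1
14. dequeue(): size=0
15. enqueue(9): size=1
16. dequeue(): size=0

Answer: -1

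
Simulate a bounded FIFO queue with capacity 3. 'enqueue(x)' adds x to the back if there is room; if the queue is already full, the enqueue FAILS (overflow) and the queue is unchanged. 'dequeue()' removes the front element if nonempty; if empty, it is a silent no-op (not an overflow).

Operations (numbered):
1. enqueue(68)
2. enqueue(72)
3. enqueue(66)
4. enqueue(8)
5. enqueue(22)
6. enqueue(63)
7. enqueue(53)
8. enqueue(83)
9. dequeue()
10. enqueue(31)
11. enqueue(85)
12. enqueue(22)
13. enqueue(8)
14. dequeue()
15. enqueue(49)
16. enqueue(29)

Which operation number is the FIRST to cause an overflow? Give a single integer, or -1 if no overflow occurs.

Answer: 4

Derivation:
1. enqueue(68): size=1
2. enqueue(72): size=2
3. enqueue(66): size=3
4. enqueue(8): size=3=cap → OVERFLOW (fail)
5. enqueue(22): size=3=cap → OVERFLOW (fail)
6. enqueue(63): size=3=cap → OVERFLOW (fail)
7. enqueue(53): size=3=cap → OVERFLOW (fail)
8. enqueue(83): size=3=cap → OVERFLOW (fail)
9. dequeue(): size=2
10. enqueue(31): size=3
11. enqueue(85): size=3=cap → OVERFLOW (fail)
12. enqueue(22): size=3=cap → OVERFLOW (fail)
13. enqueue(8): size=3=cap → OVERFLOW (fail)
14. dequeue(): size=2
15. enqueue(49): size=3
16. enqueue(29): size=3=cap → OVERFLOW (fail)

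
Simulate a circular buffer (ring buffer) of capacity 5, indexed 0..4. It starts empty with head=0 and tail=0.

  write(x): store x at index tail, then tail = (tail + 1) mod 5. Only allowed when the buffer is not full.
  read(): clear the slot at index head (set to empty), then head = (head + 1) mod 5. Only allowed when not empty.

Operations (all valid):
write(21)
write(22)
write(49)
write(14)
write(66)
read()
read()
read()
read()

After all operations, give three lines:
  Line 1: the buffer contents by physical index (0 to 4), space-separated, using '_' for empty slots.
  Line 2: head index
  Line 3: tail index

Answer: _ _ _ _ 66
4
0

Derivation:
write(21): buf=[21 _ _ _ _], head=0, tail=1, size=1
write(22): buf=[21 22 _ _ _], head=0, tail=2, size=2
write(49): buf=[21 22 49 _ _], head=0, tail=3, size=3
write(14): buf=[21 22 49 14 _], head=0, tail=4, size=4
write(66): buf=[21 22 49 14 66], head=0, tail=0, size=5
read(): buf=[_ 22 49 14 66], head=1, tail=0, size=4
read(): buf=[_ _ 49 14 66], head=2, tail=0, size=3
read(): buf=[_ _ _ 14 66], head=3, tail=0, size=2
read(): buf=[_ _ _ _ 66], head=4, tail=0, size=1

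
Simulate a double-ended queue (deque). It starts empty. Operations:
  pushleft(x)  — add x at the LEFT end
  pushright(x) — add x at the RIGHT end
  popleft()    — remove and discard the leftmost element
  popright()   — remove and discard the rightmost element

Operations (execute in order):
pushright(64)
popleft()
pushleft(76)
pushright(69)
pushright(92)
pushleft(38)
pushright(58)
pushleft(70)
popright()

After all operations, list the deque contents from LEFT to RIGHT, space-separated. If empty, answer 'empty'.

pushright(64): [64]
popleft(): []
pushleft(76): [76]
pushright(69): [76, 69]
pushright(92): [76, 69, 92]
pushleft(38): [38, 76, 69, 92]
pushright(58): [38, 76, 69, 92, 58]
pushleft(70): [70, 38, 76, 69, 92, 58]
popright(): [70, 38, 76, 69, 92]

Answer: 70 38 76 69 92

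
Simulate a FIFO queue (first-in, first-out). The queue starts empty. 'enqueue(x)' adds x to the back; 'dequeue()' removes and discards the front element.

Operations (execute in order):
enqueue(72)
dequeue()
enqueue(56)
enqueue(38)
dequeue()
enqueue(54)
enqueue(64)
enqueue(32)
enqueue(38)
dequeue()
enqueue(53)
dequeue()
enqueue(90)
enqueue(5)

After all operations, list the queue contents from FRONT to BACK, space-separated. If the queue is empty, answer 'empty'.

Answer: 64 32 38 53 90 5

Derivation:
enqueue(72): [72]
dequeue(): []
enqueue(56): [56]
enqueue(38): [56, 38]
dequeue(): [38]
enqueue(54): [38, 54]
enqueue(64): [38, 54, 64]
enqueue(32): [38, 54, 64, 32]
enqueue(38): [38, 54, 64, 32, 38]
dequeue(): [54, 64, 32, 38]
enqueue(53): [54, 64, 32, 38, 53]
dequeue(): [64, 32, 38, 53]
enqueue(90): [64, 32, 38, 53, 90]
enqueue(5): [64, 32, 38, 53, 90, 5]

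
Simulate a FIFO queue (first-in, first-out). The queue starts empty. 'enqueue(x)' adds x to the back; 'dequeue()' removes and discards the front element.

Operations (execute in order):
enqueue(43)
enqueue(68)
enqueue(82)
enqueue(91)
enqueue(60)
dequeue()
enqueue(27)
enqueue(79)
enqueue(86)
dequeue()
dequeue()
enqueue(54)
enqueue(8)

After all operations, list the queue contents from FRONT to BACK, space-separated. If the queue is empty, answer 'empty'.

enqueue(43): [43]
enqueue(68): [43, 68]
enqueue(82): [43, 68, 82]
enqueue(91): [43, 68, 82, 91]
enqueue(60): [43, 68, 82, 91, 60]
dequeue(): [68, 82, 91, 60]
enqueue(27): [68, 82, 91, 60, 27]
enqueue(79): [68, 82, 91, 60, 27, 79]
enqueue(86): [68, 82, 91, 60, 27, 79, 86]
dequeue(): [82, 91, 60, 27, 79, 86]
dequeue(): [91, 60, 27, 79, 86]
enqueue(54): [91, 60, 27, 79, 86, 54]
enqueue(8): [91, 60, 27, 79, 86, 54, 8]

Answer: 91 60 27 79 86 54 8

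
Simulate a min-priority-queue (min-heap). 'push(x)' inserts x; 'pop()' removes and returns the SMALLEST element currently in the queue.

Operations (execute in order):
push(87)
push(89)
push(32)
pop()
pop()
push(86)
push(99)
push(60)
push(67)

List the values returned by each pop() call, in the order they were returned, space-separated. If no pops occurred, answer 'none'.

Answer: 32 87

Derivation:
push(87): heap contents = [87]
push(89): heap contents = [87, 89]
push(32): heap contents = [32, 87, 89]
pop() → 32: heap contents = [87, 89]
pop() → 87: heap contents = [89]
push(86): heap contents = [86, 89]
push(99): heap contents = [86, 89, 99]
push(60): heap contents = [60, 86, 89, 99]
push(67): heap contents = [60, 67, 86, 89, 99]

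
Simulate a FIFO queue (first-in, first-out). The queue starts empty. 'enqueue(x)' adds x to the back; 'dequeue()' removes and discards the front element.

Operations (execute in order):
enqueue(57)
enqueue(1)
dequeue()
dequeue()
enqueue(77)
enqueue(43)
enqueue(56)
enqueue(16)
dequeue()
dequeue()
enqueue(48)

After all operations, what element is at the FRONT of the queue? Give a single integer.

enqueue(57): queue = [57]
enqueue(1): queue = [57, 1]
dequeue(): queue = [1]
dequeue(): queue = []
enqueue(77): queue = [77]
enqueue(43): queue = [77, 43]
enqueue(56): queue = [77, 43, 56]
enqueue(16): queue = [77, 43, 56, 16]
dequeue(): queue = [43, 56, 16]
dequeue(): queue = [56, 16]
enqueue(48): queue = [56, 16, 48]

Answer: 56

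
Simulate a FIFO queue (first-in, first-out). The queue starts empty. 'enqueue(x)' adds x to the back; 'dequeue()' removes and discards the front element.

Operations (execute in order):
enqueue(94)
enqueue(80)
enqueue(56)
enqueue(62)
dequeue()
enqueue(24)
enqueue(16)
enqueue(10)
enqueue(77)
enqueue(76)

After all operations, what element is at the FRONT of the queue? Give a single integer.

enqueue(94): queue = [94]
enqueue(80): queue = [94, 80]
enqueue(56): queue = [94, 80, 56]
enqueue(62): queue = [94, 80, 56, 62]
dequeue(): queue = [80, 56, 62]
enqueue(24): queue = [80, 56, 62, 24]
enqueue(16): queue = [80, 56, 62, 24, 16]
enqueue(10): queue = [80, 56, 62, 24, 16, 10]
enqueue(77): queue = [80, 56, 62, 24, 16, 10, 77]
enqueue(76): queue = [80, 56, 62, 24, 16, 10, 77, 76]

Answer: 80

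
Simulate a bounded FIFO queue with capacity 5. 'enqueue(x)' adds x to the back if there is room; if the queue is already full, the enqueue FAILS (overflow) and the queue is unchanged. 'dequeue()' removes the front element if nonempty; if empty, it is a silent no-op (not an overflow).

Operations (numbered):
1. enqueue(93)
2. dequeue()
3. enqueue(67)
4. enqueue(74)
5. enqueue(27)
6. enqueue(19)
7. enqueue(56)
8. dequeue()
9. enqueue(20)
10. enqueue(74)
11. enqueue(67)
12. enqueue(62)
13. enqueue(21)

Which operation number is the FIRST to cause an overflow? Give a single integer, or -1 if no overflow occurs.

Answer: 10

Derivation:
1. enqueue(93): size=1
2. dequeue(): size=0
3. enqueue(67): size=1
4. enqueue(74): size=2
5. enqueue(27): size=3
6. enqueue(19): size=4
7. enqueue(56): size=5
8. dequeue(): size=4
9. enqueue(20): size=5
10. enqueue(74): size=5=cap → OVERFLOW (fail)
11. enqueue(67): size=5=cap → OVERFLOW (fail)
12. enqueue(62): size=5=cap → OVERFLOW (fail)
13. enqueue(21): size=5=cap → OVERFLOW (fail)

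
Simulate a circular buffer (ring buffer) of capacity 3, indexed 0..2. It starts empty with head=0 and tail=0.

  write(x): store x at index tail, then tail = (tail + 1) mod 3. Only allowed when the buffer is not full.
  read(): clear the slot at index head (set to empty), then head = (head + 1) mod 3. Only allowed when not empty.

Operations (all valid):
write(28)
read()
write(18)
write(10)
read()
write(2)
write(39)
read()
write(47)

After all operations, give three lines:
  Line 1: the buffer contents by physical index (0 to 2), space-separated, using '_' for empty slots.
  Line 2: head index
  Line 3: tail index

write(28): buf=[28 _ _], head=0, tail=1, size=1
read(): buf=[_ _ _], head=1, tail=1, size=0
write(18): buf=[_ 18 _], head=1, tail=2, size=1
write(10): buf=[_ 18 10], head=1, tail=0, size=2
read(): buf=[_ _ 10], head=2, tail=0, size=1
write(2): buf=[2 _ 10], head=2, tail=1, size=2
write(39): buf=[2 39 10], head=2, tail=2, size=3
read(): buf=[2 39 _], head=0, tail=2, size=2
write(47): buf=[2 39 47], head=0, tail=0, size=3

Answer: 2 39 47
0
0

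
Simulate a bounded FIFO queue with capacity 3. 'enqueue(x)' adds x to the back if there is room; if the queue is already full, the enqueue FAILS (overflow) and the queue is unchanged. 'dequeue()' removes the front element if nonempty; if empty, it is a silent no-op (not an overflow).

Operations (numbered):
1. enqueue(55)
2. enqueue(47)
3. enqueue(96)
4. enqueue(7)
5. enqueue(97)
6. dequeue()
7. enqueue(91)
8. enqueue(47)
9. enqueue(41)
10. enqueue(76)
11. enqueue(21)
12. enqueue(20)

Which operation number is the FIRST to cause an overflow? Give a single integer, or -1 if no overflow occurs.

1. enqueue(55): size=1
2. enqueue(47): size=2
3. enqueue(96): size=3
4. enqueue(7): size=3=cap → OVERFLOW (fail)
5. enqueue(97): size=3=cap → OVERFLOW (fail)
6. dequeue(): size=2
7. enqueue(91): size=3
8. enqueue(47): size=3=cap → OVERFLOW (fail)
9. enqueue(41): size=3=cap → OVERFLOW (fail)
10. enqueue(76): size=3=cap → OVERFLOW (fail)
11. enqueue(21): size=3=cap → OVERFLOW (fail)
12. enqueue(20): size=3=cap → OVERFLOW (fail)

Answer: 4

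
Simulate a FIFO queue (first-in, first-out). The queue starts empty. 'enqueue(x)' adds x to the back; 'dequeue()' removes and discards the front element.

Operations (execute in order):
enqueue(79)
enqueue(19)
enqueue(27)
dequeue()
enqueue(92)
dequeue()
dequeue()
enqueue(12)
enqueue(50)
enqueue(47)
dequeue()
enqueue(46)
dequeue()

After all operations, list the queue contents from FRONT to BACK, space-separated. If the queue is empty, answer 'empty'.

enqueue(79): [79]
enqueue(19): [79, 19]
enqueue(27): [79, 19, 27]
dequeue(): [19, 27]
enqueue(92): [19, 27, 92]
dequeue(): [27, 92]
dequeue(): [92]
enqueue(12): [92, 12]
enqueue(50): [92, 12, 50]
enqueue(47): [92, 12, 50, 47]
dequeue(): [12, 50, 47]
enqueue(46): [12, 50, 47, 46]
dequeue(): [50, 47, 46]

Answer: 50 47 46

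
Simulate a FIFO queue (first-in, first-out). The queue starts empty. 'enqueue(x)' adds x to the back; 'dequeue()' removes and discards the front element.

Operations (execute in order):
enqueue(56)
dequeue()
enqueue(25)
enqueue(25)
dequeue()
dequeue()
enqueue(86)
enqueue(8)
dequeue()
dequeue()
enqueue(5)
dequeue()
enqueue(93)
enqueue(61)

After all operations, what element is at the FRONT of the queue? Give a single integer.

enqueue(56): queue = [56]
dequeue(): queue = []
enqueue(25): queue = [25]
enqueue(25): queue = [25, 25]
dequeue(): queue = [25]
dequeue(): queue = []
enqueue(86): queue = [86]
enqueue(8): queue = [86, 8]
dequeue(): queue = [8]
dequeue(): queue = []
enqueue(5): queue = [5]
dequeue(): queue = []
enqueue(93): queue = [93]
enqueue(61): queue = [93, 61]

Answer: 93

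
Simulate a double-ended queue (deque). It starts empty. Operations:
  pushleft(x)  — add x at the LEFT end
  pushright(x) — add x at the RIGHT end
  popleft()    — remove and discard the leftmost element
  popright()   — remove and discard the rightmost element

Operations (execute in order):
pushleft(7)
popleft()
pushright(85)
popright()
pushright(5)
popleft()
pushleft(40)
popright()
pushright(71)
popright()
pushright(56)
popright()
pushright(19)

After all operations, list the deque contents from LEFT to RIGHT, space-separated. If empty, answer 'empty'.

Answer: 19

Derivation:
pushleft(7): [7]
popleft(): []
pushright(85): [85]
popright(): []
pushright(5): [5]
popleft(): []
pushleft(40): [40]
popright(): []
pushright(71): [71]
popright(): []
pushright(56): [56]
popright(): []
pushright(19): [19]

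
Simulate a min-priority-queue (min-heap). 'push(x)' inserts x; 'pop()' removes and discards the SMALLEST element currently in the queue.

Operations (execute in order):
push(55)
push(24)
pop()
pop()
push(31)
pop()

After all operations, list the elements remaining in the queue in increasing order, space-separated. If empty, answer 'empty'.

push(55): heap contents = [55]
push(24): heap contents = [24, 55]
pop() → 24: heap contents = [55]
pop() → 55: heap contents = []
push(31): heap contents = [31]
pop() → 31: heap contents = []

Answer: empty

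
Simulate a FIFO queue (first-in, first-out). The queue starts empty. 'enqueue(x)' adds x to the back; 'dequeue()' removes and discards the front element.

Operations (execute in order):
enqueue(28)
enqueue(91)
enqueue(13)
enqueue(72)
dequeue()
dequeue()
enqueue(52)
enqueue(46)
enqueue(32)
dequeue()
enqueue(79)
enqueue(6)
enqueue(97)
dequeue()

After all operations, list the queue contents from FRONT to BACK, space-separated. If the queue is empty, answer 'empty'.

enqueue(28): [28]
enqueue(91): [28, 91]
enqueue(13): [28, 91, 13]
enqueue(72): [28, 91, 13, 72]
dequeue(): [91, 13, 72]
dequeue(): [13, 72]
enqueue(52): [13, 72, 52]
enqueue(46): [13, 72, 52, 46]
enqueue(32): [13, 72, 52, 46, 32]
dequeue(): [72, 52, 46, 32]
enqueue(79): [72, 52, 46, 32, 79]
enqueue(6): [72, 52, 46, 32, 79, 6]
enqueue(97): [72, 52, 46, 32, 79, 6, 97]
dequeue(): [52, 46, 32, 79, 6, 97]

Answer: 52 46 32 79 6 97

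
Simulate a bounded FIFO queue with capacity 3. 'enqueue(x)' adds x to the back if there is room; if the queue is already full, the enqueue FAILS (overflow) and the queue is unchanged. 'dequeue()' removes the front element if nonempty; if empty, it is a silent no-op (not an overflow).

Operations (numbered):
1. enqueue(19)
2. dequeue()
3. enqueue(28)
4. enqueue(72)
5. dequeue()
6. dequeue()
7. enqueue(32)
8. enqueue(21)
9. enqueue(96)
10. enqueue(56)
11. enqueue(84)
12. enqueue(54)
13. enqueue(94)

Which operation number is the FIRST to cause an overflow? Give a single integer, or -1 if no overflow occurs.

1. enqueue(19): size=1
2. dequeue(): size=0
3. enqueue(28): size=1
4. enqueue(72): size=2
5. dequeue(): size=1
6. dequeue(): size=0
7. enqueue(32): size=1
8. enqueue(21): size=2
9. enqueue(96): size=3
10. enqueue(56): size=3=cap → OVERFLOW (fail)
11. enqueue(84): size=3=cap → OVERFLOW (fail)
12. enqueue(54): size=3=cap → OVERFLOW (fail)
13. enqueue(94): size=3=cap → OVERFLOW (fail)

Answer: 10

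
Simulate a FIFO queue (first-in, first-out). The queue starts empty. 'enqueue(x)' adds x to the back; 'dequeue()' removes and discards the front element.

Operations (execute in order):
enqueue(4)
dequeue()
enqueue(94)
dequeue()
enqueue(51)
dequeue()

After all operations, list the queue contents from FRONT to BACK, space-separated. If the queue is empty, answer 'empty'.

Answer: empty

Derivation:
enqueue(4): [4]
dequeue(): []
enqueue(94): [94]
dequeue(): []
enqueue(51): [51]
dequeue(): []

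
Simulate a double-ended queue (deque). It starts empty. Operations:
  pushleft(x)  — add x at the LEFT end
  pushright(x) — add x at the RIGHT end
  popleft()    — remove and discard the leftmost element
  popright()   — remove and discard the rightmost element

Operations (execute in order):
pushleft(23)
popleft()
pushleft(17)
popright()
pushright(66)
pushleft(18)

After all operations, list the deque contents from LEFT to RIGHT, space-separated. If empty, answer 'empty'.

Answer: 18 66

Derivation:
pushleft(23): [23]
popleft(): []
pushleft(17): [17]
popright(): []
pushright(66): [66]
pushleft(18): [18, 66]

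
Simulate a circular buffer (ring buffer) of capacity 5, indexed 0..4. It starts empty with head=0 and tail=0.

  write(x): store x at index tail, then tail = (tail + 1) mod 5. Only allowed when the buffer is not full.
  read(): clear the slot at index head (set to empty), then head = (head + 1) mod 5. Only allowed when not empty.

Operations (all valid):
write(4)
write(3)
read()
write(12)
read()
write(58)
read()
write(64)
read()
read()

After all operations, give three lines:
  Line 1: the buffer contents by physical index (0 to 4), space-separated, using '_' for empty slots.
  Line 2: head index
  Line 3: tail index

Answer: _ _ _ _ _
0
0

Derivation:
write(4): buf=[4 _ _ _ _], head=0, tail=1, size=1
write(3): buf=[4 3 _ _ _], head=0, tail=2, size=2
read(): buf=[_ 3 _ _ _], head=1, tail=2, size=1
write(12): buf=[_ 3 12 _ _], head=1, tail=3, size=2
read(): buf=[_ _ 12 _ _], head=2, tail=3, size=1
write(58): buf=[_ _ 12 58 _], head=2, tail=4, size=2
read(): buf=[_ _ _ 58 _], head=3, tail=4, size=1
write(64): buf=[_ _ _ 58 64], head=3, tail=0, size=2
read(): buf=[_ _ _ _ 64], head=4, tail=0, size=1
read(): buf=[_ _ _ _ _], head=0, tail=0, size=0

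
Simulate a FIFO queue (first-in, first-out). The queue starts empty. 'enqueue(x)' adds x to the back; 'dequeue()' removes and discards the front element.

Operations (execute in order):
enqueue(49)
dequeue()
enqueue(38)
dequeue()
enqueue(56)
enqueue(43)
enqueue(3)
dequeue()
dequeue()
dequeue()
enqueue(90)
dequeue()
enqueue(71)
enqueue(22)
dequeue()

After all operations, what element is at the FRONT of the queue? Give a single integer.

Answer: 22

Derivation:
enqueue(49): queue = [49]
dequeue(): queue = []
enqueue(38): queue = [38]
dequeue(): queue = []
enqueue(56): queue = [56]
enqueue(43): queue = [56, 43]
enqueue(3): queue = [56, 43, 3]
dequeue(): queue = [43, 3]
dequeue(): queue = [3]
dequeue(): queue = []
enqueue(90): queue = [90]
dequeue(): queue = []
enqueue(71): queue = [71]
enqueue(22): queue = [71, 22]
dequeue(): queue = [22]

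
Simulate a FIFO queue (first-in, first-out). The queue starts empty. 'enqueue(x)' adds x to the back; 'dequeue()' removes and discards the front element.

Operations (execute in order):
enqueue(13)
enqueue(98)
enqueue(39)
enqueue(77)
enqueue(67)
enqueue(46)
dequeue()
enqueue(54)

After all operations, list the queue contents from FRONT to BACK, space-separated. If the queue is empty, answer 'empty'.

enqueue(13): [13]
enqueue(98): [13, 98]
enqueue(39): [13, 98, 39]
enqueue(77): [13, 98, 39, 77]
enqueue(67): [13, 98, 39, 77, 67]
enqueue(46): [13, 98, 39, 77, 67, 46]
dequeue(): [98, 39, 77, 67, 46]
enqueue(54): [98, 39, 77, 67, 46, 54]

Answer: 98 39 77 67 46 54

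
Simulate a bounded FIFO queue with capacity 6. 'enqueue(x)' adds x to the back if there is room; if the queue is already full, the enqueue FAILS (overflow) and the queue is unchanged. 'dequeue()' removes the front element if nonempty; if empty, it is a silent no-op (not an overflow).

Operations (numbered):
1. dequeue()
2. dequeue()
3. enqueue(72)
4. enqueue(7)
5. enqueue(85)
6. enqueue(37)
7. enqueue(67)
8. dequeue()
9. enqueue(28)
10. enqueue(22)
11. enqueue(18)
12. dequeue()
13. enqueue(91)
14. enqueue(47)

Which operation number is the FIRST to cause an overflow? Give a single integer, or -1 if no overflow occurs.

1. dequeue(): empty, no-op, size=0
2. dequeue(): empty, no-op, size=0
3. enqueue(72): size=1
4. enqueue(7): size=2
5. enqueue(85): size=3
6. enqueue(37): size=4
7. enqueue(67): size=5
8. dequeue(): size=4
9. enqueue(28): size=5
10. enqueue(22): size=6
11. enqueue(18): size=6=cap → OVERFLOW (fail)
12. dequeue(): size=5
13. enqueue(91): size=6
14. enqueue(47): size=6=cap → OVERFLOW (fail)

Answer: 11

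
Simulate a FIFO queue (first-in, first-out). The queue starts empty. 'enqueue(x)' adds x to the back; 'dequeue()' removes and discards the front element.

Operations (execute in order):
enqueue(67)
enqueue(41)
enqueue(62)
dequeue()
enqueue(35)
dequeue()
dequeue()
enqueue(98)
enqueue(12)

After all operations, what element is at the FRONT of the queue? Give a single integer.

enqueue(67): queue = [67]
enqueue(41): queue = [67, 41]
enqueue(62): queue = [67, 41, 62]
dequeue(): queue = [41, 62]
enqueue(35): queue = [41, 62, 35]
dequeue(): queue = [62, 35]
dequeue(): queue = [35]
enqueue(98): queue = [35, 98]
enqueue(12): queue = [35, 98, 12]

Answer: 35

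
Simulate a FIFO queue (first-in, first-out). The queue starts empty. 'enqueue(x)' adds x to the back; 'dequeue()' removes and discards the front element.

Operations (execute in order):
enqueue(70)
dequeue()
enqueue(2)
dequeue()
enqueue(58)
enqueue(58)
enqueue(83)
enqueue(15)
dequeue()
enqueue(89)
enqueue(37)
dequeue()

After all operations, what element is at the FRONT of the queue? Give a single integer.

Answer: 83

Derivation:
enqueue(70): queue = [70]
dequeue(): queue = []
enqueue(2): queue = [2]
dequeue(): queue = []
enqueue(58): queue = [58]
enqueue(58): queue = [58, 58]
enqueue(83): queue = [58, 58, 83]
enqueue(15): queue = [58, 58, 83, 15]
dequeue(): queue = [58, 83, 15]
enqueue(89): queue = [58, 83, 15, 89]
enqueue(37): queue = [58, 83, 15, 89, 37]
dequeue(): queue = [83, 15, 89, 37]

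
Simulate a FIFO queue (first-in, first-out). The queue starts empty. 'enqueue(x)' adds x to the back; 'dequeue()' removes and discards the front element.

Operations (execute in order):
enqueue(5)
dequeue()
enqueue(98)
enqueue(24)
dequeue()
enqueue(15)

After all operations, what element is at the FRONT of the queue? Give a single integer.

enqueue(5): queue = [5]
dequeue(): queue = []
enqueue(98): queue = [98]
enqueue(24): queue = [98, 24]
dequeue(): queue = [24]
enqueue(15): queue = [24, 15]

Answer: 24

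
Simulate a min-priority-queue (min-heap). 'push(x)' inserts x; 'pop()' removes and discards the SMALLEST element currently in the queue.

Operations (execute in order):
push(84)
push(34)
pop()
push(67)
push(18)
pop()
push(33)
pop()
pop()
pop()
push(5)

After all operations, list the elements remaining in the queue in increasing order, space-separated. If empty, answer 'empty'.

Answer: 5

Derivation:
push(84): heap contents = [84]
push(34): heap contents = [34, 84]
pop() → 34: heap contents = [84]
push(67): heap contents = [67, 84]
push(18): heap contents = [18, 67, 84]
pop() → 18: heap contents = [67, 84]
push(33): heap contents = [33, 67, 84]
pop() → 33: heap contents = [67, 84]
pop() → 67: heap contents = [84]
pop() → 84: heap contents = []
push(5): heap contents = [5]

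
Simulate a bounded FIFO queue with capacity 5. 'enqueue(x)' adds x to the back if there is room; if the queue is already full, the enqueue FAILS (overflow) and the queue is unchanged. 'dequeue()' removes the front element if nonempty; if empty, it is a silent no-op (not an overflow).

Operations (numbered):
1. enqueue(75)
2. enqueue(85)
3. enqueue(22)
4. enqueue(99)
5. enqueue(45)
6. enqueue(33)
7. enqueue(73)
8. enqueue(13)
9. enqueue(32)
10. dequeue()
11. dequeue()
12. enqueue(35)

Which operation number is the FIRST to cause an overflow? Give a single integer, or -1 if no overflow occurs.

Answer: 6

Derivation:
1. enqueue(75): size=1
2. enqueue(85): size=2
3. enqueue(22): size=3
4. enqueue(99): size=4
5. enqueue(45): size=5
6. enqueue(33): size=5=cap → OVERFLOW (fail)
7. enqueue(73): size=5=cap → OVERFLOW (fail)
8. enqueue(13): size=5=cap → OVERFLOW (fail)
9. enqueue(32): size=5=cap → OVERFLOW (fail)
10. dequeue(): size=4
11. dequeue(): size=3
12. enqueue(35): size=4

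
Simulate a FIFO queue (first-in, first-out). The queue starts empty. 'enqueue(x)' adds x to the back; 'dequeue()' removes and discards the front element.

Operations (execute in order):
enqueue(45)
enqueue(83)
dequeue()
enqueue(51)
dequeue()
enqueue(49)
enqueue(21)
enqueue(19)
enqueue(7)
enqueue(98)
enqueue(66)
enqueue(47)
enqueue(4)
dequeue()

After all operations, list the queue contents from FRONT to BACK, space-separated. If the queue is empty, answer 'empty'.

enqueue(45): [45]
enqueue(83): [45, 83]
dequeue(): [83]
enqueue(51): [83, 51]
dequeue(): [51]
enqueue(49): [51, 49]
enqueue(21): [51, 49, 21]
enqueue(19): [51, 49, 21, 19]
enqueue(7): [51, 49, 21, 19, 7]
enqueue(98): [51, 49, 21, 19, 7, 98]
enqueue(66): [51, 49, 21, 19, 7, 98, 66]
enqueue(47): [51, 49, 21, 19, 7, 98, 66, 47]
enqueue(4): [51, 49, 21, 19, 7, 98, 66, 47, 4]
dequeue(): [49, 21, 19, 7, 98, 66, 47, 4]

Answer: 49 21 19 7 98 66 47 4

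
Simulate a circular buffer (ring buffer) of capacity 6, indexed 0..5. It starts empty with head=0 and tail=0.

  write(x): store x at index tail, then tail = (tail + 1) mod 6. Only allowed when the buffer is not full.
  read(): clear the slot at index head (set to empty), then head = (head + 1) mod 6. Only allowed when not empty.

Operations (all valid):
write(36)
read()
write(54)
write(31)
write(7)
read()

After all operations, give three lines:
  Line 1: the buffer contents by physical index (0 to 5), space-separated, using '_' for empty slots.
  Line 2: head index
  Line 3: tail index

Answer: _ _ 31 7 _ _
2
4

Derivation:
write(36): buf=[36 _ _ _ _ _], head=0, tail=1, size=1
read(): buf=[_ _ _ _ _ _], head=1, tail=1, size=0
write(54): buf=[_ 54 _ _ _ _], head=1, tail=2, size=1
write(31): buf=[_ 54 31 _ _ _], head=1, tail=3, size=2
write(7): buf=[_ 54 31 7 _ _], head=1, tail=4, size=3
read(): buf=[_ _ 31 7 _ _], head=2, tail=4, size=2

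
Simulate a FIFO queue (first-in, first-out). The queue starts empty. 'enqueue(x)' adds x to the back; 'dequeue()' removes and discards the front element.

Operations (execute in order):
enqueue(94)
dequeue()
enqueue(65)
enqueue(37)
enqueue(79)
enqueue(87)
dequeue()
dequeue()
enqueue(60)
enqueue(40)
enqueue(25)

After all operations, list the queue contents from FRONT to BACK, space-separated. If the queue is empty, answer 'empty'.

Answer: 79 87 60 40 25

Derivation:
enqueue(94): [94]
dequeue(): []
enqueue(65): [65]
enqueue(37): [65, 37]
enqueue(79): [65, 37, 79]
enqueue(87): [65, 37, 79, 87]
dequeue(): [37, 79, 87]
dequeue(): [79, 87]
enqueue(60): [79, 87, 60]
enqueue(40): [79, 87, 60, 40]
enqueue(25): [79, 87, 60, 40, 25]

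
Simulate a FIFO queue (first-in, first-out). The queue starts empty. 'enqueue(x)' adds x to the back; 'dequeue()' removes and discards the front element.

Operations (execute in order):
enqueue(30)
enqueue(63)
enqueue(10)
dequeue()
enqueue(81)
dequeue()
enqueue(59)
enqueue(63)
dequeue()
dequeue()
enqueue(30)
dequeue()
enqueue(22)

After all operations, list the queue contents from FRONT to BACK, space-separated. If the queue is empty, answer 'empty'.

enqueue(30): [30]
enqueue(63): [30, 63]
enqueue(10): [30, 63, 10]
dequeue(): [63, 10]
enqueue(81): [63, 10, 81]
dequeue(): [10, 81]
enqueue(59): [10, 81, 59]
enqueue(63): [10, 81, 59, 63]
dequeue(): [81, 59, 63]
dequeue(): [59, 63]
enqueue(30): [59, 63, 30]
dequeue(): [63, 30]
enqueue(22): [63, 30, 22]

Answer: 63 30 22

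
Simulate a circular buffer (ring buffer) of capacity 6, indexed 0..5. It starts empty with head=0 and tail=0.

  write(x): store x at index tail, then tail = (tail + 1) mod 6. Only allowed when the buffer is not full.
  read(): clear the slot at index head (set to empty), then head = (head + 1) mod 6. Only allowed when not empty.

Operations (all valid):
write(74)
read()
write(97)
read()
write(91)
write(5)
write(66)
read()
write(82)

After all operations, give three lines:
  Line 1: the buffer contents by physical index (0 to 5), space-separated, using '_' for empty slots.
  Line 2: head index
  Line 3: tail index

Answer: _ _ _ 5 66 82
3
0

Derivation:
write(74): buf=[74 _ _ _ _ _], head=0, tail=1, size=1
read(): buf=[_ _ _ _ _ _], head=1, tail=1, size=0
write(97): buf=[_ 97 _ _ _ _], head=1, tail=2, size=1
read(): buf=[_ _ _ _ _ _], head=2, tail=2, size=0
write(91): buf=[_ _ 91 _ _ _], head=2, tail=3, size=1
write(5): buf=[_ _ 91 5 _ _], head=2, tail=4, size=2
write(66): buf=[_ _ 91 5 66 _], head=2, tail=5, size=3
read(): buf=[_ _ _ 5 66 _], head=3, tail=5, size=2
write(82): buf=[_ _ _ 5 66 82], head=3, tail=0, size=3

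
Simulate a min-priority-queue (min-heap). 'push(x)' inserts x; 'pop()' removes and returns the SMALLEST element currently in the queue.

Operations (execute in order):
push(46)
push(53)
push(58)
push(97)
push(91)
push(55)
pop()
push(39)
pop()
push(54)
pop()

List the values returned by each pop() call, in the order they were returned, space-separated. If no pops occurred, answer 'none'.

Answer: 46 39 53

Derivation:
push(46): heap contents = [46]
push(53): heap contents = [46, 53]
push(58): heap contents = [46, 53, 58]
push(97): heap contents = [46, 53, 58, 97]
push(91): heap contents = [46, 53, 58, 91, 97]
push(55): heap contents = [46, 53, 55, 58, 91, 97]
pop() → 46: heap contents = [53, 55, 58, 91, 97]
push(39): heap contents = [39, 53, 55, 58, 91, 97]
pop() → 39: heap contents = [53, 55, 58, 91, 97]
push(54): heap contents = [53, 54, 55, 58, 91, 97]
pop() → 53: heap contents = [54, 55, 58, 91, 97]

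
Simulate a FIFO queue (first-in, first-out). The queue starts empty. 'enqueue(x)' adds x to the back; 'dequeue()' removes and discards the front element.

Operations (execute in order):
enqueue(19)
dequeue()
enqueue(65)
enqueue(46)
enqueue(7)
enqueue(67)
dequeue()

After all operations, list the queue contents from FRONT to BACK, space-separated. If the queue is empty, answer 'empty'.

enqueue(19): [19]
dequeue(): []
enqueue(65): [65]
enqueue(46): [65, 46]
enqueue(7): [65, 46, 7]
enqueue(67): [65, 46, 7, 67]
dequeue(): [46, 7, 67]

Answer: 46 7 67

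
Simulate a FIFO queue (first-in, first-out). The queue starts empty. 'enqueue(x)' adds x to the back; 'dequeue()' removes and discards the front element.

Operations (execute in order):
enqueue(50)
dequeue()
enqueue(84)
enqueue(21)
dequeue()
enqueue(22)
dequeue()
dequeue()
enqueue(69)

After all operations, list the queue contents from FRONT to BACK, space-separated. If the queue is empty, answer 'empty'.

Answer: 69

Derivation:
enqueue(50): [50]
dequeue(): []
enqueue(84): [84]
enqueue(21): [84, 21]
dequeue(): [21]
enqueue(22): [21, 22]
dequeue(): [22]
dequeue(): []
enqueue(69): [69]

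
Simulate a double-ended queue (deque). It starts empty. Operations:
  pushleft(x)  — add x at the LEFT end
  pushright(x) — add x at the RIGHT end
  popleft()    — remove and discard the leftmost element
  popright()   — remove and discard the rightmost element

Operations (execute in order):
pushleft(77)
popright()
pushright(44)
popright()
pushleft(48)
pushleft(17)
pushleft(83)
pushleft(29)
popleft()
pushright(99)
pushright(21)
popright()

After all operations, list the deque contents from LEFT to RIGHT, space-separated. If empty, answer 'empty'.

Answer: 83 17 48 99

Derivation:
pushleft(77): [77]
popright(): []
pushright(44): [44]
popright(): []
pushleft(48): [48]
pushleft(17): [17, 48]
pushleft(83): [83, 17, 48]
pushleft(29): [29, 83, 17, 48]
popleft(): [83, 17, 48]
pushright(99): [83, 17, 48, 99]
pushright(21): [83, 17, 48, 99, 21]
popright(): [83, 17, 48, 99]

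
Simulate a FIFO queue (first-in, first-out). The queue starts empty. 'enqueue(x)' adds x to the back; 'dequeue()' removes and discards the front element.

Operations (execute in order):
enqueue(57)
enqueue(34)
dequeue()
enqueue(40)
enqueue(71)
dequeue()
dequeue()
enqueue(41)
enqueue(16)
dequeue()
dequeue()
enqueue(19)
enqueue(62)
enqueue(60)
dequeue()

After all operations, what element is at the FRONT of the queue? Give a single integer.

Answer: 19

Derivation:
enqueue(57): queue = [57]
enqueue(34): queue = [57, 34]
dequeue(): queue = [34]
enqueue(40): queue = [34, 40]
enqueue(71): queue = [34, 40, 71]
dequeue(): queue = [40, 71]
dequeue(): queue = [71]
enqueue(41): queue = [71, 41]
enqueue(16): queue = [71, 41, 16]
dequeue(): queue = [41, 16]
dequeue(): queue = [16]
enqueue(19): queue = [16, 19]
enqueue(62): queue = [16, 19, 62]
enqueue(60): queue = [16, 19, 62, 60]
dequeue(): queue = [19, 62, 60]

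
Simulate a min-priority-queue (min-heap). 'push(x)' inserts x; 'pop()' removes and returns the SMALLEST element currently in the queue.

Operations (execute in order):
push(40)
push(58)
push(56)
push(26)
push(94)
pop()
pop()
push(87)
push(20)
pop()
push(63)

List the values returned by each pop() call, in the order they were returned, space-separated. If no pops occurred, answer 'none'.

Answer: 26 40 20

Derivation:
push(40): heap contents = [40]
push(58): heap contents = [40, 58]
push(56): heap contents = [40, 56, 58]
push(26): heap contents = [26, 40, 56, 58]
push(94): heap contents = [26, 40, 56, 58, 94]
pop() → 26: heap contents = [40, 56, 58, 94]
pop() → 40: heap contents = [56, 58, 94]
push(87): heap contents = [56, 58, 87, 94]
push(20): heap contents = [20, 56, 58, 87, 94]
pop() → 20: heap contents = [56, 58, 87, 94]
push(63): heap contents = [56, 58, 63, 87, 94]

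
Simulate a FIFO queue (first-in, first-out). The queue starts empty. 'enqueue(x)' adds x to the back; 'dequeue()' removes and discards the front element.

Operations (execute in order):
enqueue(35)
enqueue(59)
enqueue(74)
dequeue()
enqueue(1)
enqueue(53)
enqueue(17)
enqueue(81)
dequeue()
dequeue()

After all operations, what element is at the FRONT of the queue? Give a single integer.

enqueue(35): queue = [35]
enqueue(59): queue = [35, 59]
enqueue(74): queue = [35, 59, 74]
dequeue(): queue = [59, 74]
enqueue(1): queue = [59, 74, 1]
enqueue(53): queue = [59, 74, 1, 53]
enqueue(17): queue = [59, 74, 1, 53, 17]
enqueue(81): queue = [59, 74, 1, 53, 17, 81]
dequeue(): queue = [74, 1, 53, 17, 81]
dequeue(): queue = [1, 53, 17, 81]

Answer: 1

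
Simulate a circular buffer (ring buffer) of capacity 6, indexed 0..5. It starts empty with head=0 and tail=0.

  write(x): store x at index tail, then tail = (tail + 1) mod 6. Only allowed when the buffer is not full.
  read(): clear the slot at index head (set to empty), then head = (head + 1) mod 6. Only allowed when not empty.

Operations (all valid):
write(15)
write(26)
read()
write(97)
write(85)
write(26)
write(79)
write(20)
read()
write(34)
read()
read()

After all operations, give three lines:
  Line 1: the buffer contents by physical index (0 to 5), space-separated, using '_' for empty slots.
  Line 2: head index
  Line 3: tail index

write(15): buf=[15 _ _ _ _ _], head=0, tail=1, size=1
write(26): buf=[15 26 _ _ _ _], head=0, tail=2, size=2
read(): buf=[_ 26 _ _ _ _], head=1, tail=2, size=1
write(97): buf=[_ 26 97 _ _ _], head=1, tail=3, size=2
write(85): buf=[_ 26 97 85 _ _], head=1, tail=4, size=3
write(26): buf=[_ 26 97 85 26 _], head=1, tail=5, size=4
write(79): buf=[_ 26 97 85 26 79], head=1, tail=0, size=5
write(20): buf=[20 26 97 85 26 79], head=1, tail=1, size=6
read(): buf=[20 _ 97 85 26 79], head=2, tail=1, size=5
write(34): buf=[20 34 97 85 26 79], head=2, tail=2, size=6
read(): buf=[20 34 _ 85 26 79], head=3, tail=2, size=5
read(): buf=[20 34 _ _ 26 79], head=4, tail=2, size=4

Answer: 20 34 _ _ 26 79
4
2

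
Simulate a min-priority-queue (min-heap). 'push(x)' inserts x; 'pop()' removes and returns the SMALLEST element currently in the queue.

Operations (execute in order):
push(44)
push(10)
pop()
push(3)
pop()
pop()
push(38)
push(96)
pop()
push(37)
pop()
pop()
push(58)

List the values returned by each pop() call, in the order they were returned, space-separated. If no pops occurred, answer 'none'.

push(44): heap contents = [44]
push(10): heap contents = [10, 44]
pop() → 10: heap contents = [44]
push(3): heap contents = [3, 44]
pop() → 3: heap contents = [44]
pop() → 44: heap contents = []
push(38): heap contents = [38]
push(96): heap contents = [38, 96]
pop() → 38: heap contents = [96]
push(37): heap contents = [37, 96]
pop() → 37: heap contents = [96]
pop() → 96: heap contents = []
push(58): heap contents = [58]

Answer: 10 3 44 38 37 96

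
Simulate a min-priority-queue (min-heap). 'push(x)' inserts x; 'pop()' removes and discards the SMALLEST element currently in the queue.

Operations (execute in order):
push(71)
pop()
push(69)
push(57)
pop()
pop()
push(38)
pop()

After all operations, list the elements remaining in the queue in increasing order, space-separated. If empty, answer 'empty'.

Answer: empty

Derivation:
push(71): heap contents = [71]
pop() → 71: heap contents = []
push(69): heap contents = [69]
push(57): heap contents = [57, 69]
pop() → 57: heap contents = [69]
pop() → 69: heap contents = []
push(38): heap contents = [38]
pop() → 38: heap contents = []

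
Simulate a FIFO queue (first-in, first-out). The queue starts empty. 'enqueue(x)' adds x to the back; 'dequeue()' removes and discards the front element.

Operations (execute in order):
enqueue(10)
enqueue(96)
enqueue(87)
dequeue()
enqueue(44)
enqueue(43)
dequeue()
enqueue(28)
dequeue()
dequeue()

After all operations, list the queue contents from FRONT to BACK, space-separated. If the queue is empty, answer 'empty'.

Answer: 43 28

Derivation:
enqueue(10): [10]
enqueue(96): [10, 96]
enqueue(87): [10, 96, 87]
dequeue(): [96, 87]
enqueue(44): [96, 87, 44]
enqueue(43): [96, 87, 44, 43]
dequeue(): [87, 44, 43]
enqueue(28): [87, 44, 43, 28]
dequeue(): [44, 43, 28]
dequeue(): [43, 28]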